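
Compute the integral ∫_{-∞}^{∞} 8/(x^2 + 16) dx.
Let f(z) = 8/(z^2 + 16). The denominator has no real zeros and deg Q - deg P = 2 ≥ 2, so the integral of f over the upper semicircle |z| = R tends to 0 as R → ∞. Closing the contour in the upper half-plane,
  ∫_{-∞}^{∞} f(x) dx = 2πi · Σ Res(f, z_k)  over the poles with Im z_k > 0.

Zeros of the denominator: z^2 + 16 = 0 gives z = ±4*I.
Upper half-plane: z = 4*I (simple).

Each pole is a simple zero of Q(z) = z^2 + 16, so Res(f, z₀) = P(z₀)/Q'(z₀) with P(z) = 8, Q'(z) = 2*z:
  Res(f, 4*I) = (8)/(8*I) = -I

∫_{-∞}^{∞} f(x) dx = 2πi · (-I) = 2*pi

Final answer: 2*pi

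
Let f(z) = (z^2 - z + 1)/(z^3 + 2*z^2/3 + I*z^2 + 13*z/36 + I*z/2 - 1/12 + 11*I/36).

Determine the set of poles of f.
The singularities of f are the zeros of the denominator. Factoring,
  z^3 + 2*z^2/3 + I*z^2 + 13*z/36 + I*z/2 - 1/12 + 11*I/36 = (z + I/2)*(z + 1/3 - I/2)*(z + 1/3 + I)
so the candidates are z = -I/2, z = -1/3 + I/2, z = -1/3 - I.

Check the numerator P(z) = z^2 - z + 1 at each one:
  P(-I/2) = 3/4 + I/2 ≠ 0, so z = -I/2 is a (simple) pole.
  P(-1/3 + I/2) = 43/36 - 5*I/6 ≠ 0, so z = -1/3 + I/2 is a (simple) pole.
  P(-1/3 - I) = 4/9 + 5*I/3 ≠ 0, so z = -1/3 - I is a (simple) pole.

Poles of f: {-1/3 - I, -1/3 + I/2, -I/2}

Final answer: {-1/3 - I, -1/3 + I/2, -I/2}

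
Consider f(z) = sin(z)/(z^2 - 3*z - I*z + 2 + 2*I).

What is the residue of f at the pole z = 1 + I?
(-1/2 - I/2)*sin(1 + I)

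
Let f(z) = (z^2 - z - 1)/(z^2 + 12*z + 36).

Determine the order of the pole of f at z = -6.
Factor the denominator:
  z^2 + 12*z + 36 = (z + 6)^2

The numerator P(z) = z^2 - z - 1 has P(-6) = 41 ≠ 0, so no factor of (z + 6) cancels.
Near z = -6 we can therefore write f(z) = g(z)/(z + 6)^2 with g analytic at -6 and g(-6) ≠ 0 (g is just the numerator).

Hence z = -6 is a pole of order 2.

Final answer: 2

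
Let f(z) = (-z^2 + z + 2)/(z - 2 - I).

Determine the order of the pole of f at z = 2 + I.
Factor the denominator:
  z - 2 - I = (z - 2 - I)

The numerator P(z) = -z^2 + z + 2 has P(2 + I) = 1 - 3*I ≠ 0, so no factor of (z - 2 - I) cancels.
Near z = 2 + I we can therefore write f(z) = g(z)/(z - 2 - I) with g analytic at 2 + I and g(2 + I) ≠ 0 (g is just the numerator).

Hence z = 2 + I is a pole of order 1.

Final answer: 1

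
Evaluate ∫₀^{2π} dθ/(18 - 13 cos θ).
2*sqrt(155)*pi/155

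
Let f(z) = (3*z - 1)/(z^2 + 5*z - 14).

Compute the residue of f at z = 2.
Write f(z) = P(z)/Q(z) with P(z) = 3*z - 1 and Q(z) = z^2 + 5*z - 14.
The denominator factors as Q(z) = (z + 7)*(z - 2), so z = 2 is a simple zero of Q and P is analytic there; z = 2 is therefore a simple pole and
  Res(f, z₀) = P(z₀)/Q'(z₀).

Q'(z) = 2*z + 5, so Q'(2) = 9.
P(2) = 5.

Res(f, 2) = (5)/(9) = 5/9

Final answer: 5/9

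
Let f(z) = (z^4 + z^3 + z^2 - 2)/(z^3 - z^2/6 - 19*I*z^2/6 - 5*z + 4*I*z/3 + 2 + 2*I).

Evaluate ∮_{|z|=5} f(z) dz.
By the residue theorem, ∮_C f(z) dz = 2πi · (sum of the residues of f at the poles inside |z| = 5).

The denominator factors as (z - 1 - I)*(z - 2/3 - 2*I/3)*(z + 3/2 - 3*I/2), so the singularities of f are simple poles at z = 1 + I, z = 2/3 + 2*I/3, z = -3/2 + 3*I/2.
  |1 + I|² = 2 < 25 = 5², so this pole is inside the contour.
  |2/3 + 2*I/3|² = 8/9 < 25 = 5², so this pole is inside the contour.
  |-3/2 + 3*I/2|² = 9/2 < 25 = 5², so this pole is inside the contour.

With P(z) = z^4 + z^3 + z^2 - 2 and Q(z) = z^3 - z^2/6 - 19*I*z^2/6 - 5*z + 4*I*z/3 + 2 + 2*I, each pole is simple, so Res(f, z₀) = P(z₀)/Q'(z₀) with Q'(z) = 3*z^2 - z/3 - 19*I*z/3 - 5 + 4*I/3.
  Res(f, 1 + I) = P(1 + I)/Q'(1 + I) = (-8 + 4*I)/(1 + 2*I/3) = -48/13 + 84*I/13
  Res(f, 2/3 + 2*I/3) = P(2/3 + 2*I/3)/Q'(2/3 + 2*I/3) = (-274/81 + 40*I/27)/(-1 - 4*I/9) = 662/291 - 2176*I/873
  Res(f, -3/2 + 3*I/2) = P(-3/2 + 3*I/2)/Q'(-3/2 + 3*I/2) = (-31/2 + 9*I/4)/(5 - 19*I/6) = -6093/2522 - 1362*I/1261

Sum of residues inside C: -23/6 + 26*I/9
∮_C f(z) dz = 2πi · (-23/6 + 26*I/9) = pi*(-52/9 - 23*I/3)

Final answer: pi*(-52/9 - 23*I/3)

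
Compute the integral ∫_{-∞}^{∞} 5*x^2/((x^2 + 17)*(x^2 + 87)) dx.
Let f(z) = 5*z^2/((z^2 + 17)*(z^2 + 87)). The denominator has no real zeros and deg Q - deg P = 2 ≥ 2, so the integral of f over the upper semicircle |z| = R tends to 0 as R → ∞. Closing the contour in the upper half-plane,
  ∫_{-∞}^{∞} f(x) dx = 2πi · Σ Res(f, z_k)  over the poles with Im z_k > 0.

Zeros of the denominator: z^2 + 17 = 0 gives z = ±sqrt(17)*I; z^2 + 87 = 0 gives z = ±sqrt(87)*I.
Upper half-plane: z = sqrt(17)*I, z = sqrt(87)*I (simple).

Each pole is a simple zero of Q(z) = z^4 + 104*z^2 + 1479, so Res(f, z₀) = P(z₀)/Q'(z₀) with P(z) = 5*z^2, Q'(z) = 4*z^3 + 208*z:
  Res(f, sqrt(17)*I) = (-85)/(140*sqrt(17)*I) = sqrt(17)*I/28
  Res(f, sqrt(87)*I) = (-435)/(-140*sqrt(87)*I) = -sqrt(87)*I/28

Sum of residues: I*(-sqrt(87) + sqrt(17))/28
∫_{-∞}^{∞} f(x) dx = 2πi · (I*(-sqrt(87) + sqrt(17))/28) = pi*(-sqrt(17) + sqrt(87))/14

Final answer: pi*(-sqrt(17) + sqrt(87))/14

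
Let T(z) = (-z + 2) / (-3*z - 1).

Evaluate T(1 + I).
-1/25 + 7*I/25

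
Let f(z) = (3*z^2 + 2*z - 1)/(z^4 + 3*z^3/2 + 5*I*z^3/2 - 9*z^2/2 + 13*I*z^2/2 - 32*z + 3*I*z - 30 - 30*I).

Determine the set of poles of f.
The singularities of f are the zeros of the denominator. Factoring,
  z^4 + 3*z^3/2 + 5*I*z^3/2 - 9*z^2/2 + 13*I*z^2/2 - 32*z + 3*I*z - 30 - 30*I = (z + 3/2 + 3*I/2)*(z - 3 + I)*(z + 1 + 2*I)*(z + 2 - 2*I)
so the candidates are z = -3/2 - 3*I/2, z = 3 - I, z = -1 - 2*I, z = -2 + 2*I.

Check the numerator P(z) = 3*z^2 + 2*z - 1 at each one:
  P(-3/2 - 3*I/2) = -4 + 21*I/2 ≠ 0, so z = -3/2 - 3*I/2 is a (simple) pole.
  P(3 - I) = 29 - 20*I ≠ 0, so z = 3 - I is a (simple) pole.
  P(-1 - 2*I) = -12 + 8*I ≠ 0, so z = -1 - 2*I is a (simple) pole.
  P(-2 + 2*I) = -5 - 20*I ≠ 0, so z = -2 + 2*I is a (simple) pole.

Poles of f: {-2 + 2*I, -3/2 - 3*I/2, -1 - 2*I, 3 - I}

Final answer: {-2 + 2*I, -3/2 - 3*I/2, -1 - 2*I, 3 - I}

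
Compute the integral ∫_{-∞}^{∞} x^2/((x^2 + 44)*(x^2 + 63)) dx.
Let f(z) = z^2/((z^2 + 44)*(z^2 + 63)). The denominator has no real zeros and deg Q - deg P = 2 ≥ 2, so the integral of f over the upper semicircle |z| = R tends to 0 as R → ∞. Closing the contour in the upper half-plane,
  ∫_{-∞}^{∞} f(x) dx = 2πi · Σ Res(f, z_k)  over the poles with Im z_k > 0.

Zeros of the denominator: z^2 + 44 = 0 gives z = ±2*sqrt(11)*I; z^2 + 63 = 0 gives z = ±3*sqrt(7)*I.
Upper half-plane: z = 2*sqrt(11)*I, z = 3*sqrt(7)*I (simple).

Each pole is a simple zero of Q(z) = z^4 + 107*z^2 + 2772, so Res(f, z₀) = P(z₀)/Q'(z₀) with P(z) = z^2, Q'(z) = 4*z^3 + 214*z:
  Res(f, 2*sqrt(11)*I) = (-44)/(76*sqrt(11)*I) = sqrt(11)*I/19
  Res(f, 3*sqrt(7)*I) = (-63)/(-114*sqrt(7)*I) = -3*sqrt(7)*I/38

Sum of residues: I*(-3*sqrt(7) + 2*sqrt(11))/38
∫_{-∞}^{∞} f(x) dx = 2πi · (I*(-3*sqrt(7) + 2*sqrt(11))/38) = pi*(-2*sqrt(11) + 3*sqrt(7))/19

Final answer: pi*(-2*sqrt(11) + 3*sqrt(7))/19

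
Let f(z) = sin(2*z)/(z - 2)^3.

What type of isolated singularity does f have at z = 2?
Write f(z) = g(z)/(z - 2)^3 with g(z) = sin(2*z).
g is entire and g(2) = sin(4) ≠ 0, so no factor of (z - 2) cancels: the Laurent expansion of f about z = 2 starts at the power -3, i.e. lim_{z→z₀} (z - z₀)^3 f(z) = sin(4) is finite and nonzero.
So z = 2 is a pole of order 3.

Final answer: pole of order 3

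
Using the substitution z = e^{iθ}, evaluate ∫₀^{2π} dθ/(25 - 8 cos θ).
2*sqrt(561)*pi/561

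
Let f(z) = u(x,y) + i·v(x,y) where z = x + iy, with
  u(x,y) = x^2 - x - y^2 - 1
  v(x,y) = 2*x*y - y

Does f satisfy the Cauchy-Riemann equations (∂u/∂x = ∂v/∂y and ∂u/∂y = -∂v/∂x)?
∂u/∂x = 2*x - 1
∂v/∂y = 2*x - 1
∂u/∂y = -2*y
∂v/∂x = 2*y
∂u/∂x = ∂v/∂y and ∂u/∂y = -∂v/∂x hold identically; f is analytic.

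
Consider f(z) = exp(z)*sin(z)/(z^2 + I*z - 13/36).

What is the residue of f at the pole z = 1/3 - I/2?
Write f(z) = P(z)/Q(z) with P(z) = exp(z)*sin(z) and Q(z) = z^2 + I*z - 13/36.
The denominator factors as Q(z) = (z + 1/3 + I/2)*(z - 1/3 + I/2), so z = 1/3 - I/2 is a simple zero of Q and P is analytic there; z = 1/3 - I/2 is therefore a simple pole and
  Res(f, z₀) = P(z₀)/Q'(z₀).

Q'(z) = 2*z + I, so Q'(1/3 - I/2) = 2/3.
P(1/3 - I/2) = exp(1/3 - I/2)*sin(1/3 - I/2).

Res(f, 1/3 - I/2) = (exp(1/3 - I/2)*sin(1/3 - I/2))/(2/3) = 3*exp(1/3 - I/2)*sin(1/3 - I/2)/2

Final answer: 3*exp(1/3 - I/2)*sin(1/3 - I/2)/2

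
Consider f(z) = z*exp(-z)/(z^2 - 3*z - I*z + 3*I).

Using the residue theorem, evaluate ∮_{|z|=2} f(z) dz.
By the residue theorem, ∮_C f(z) dz = 2πi · (sum of the residues of f at the poles inside |z| = 2).

The denominator factors as (z - 3)*(z - I), so the singularities of f are simple poles at z = 3, z = I.
  |3|² = 9 > 4 = 2², so this pole is outside the contour.
  |I|² = 1 < 4 = 2², so this pole is inside the contour.

With P(z) = z*exp(-z) and Q(z) = z^2 - 3*z - I*z + 3*I, each pole is simple, so Res(f, z₀) = P(z₀)/Q'(z₀) with Q'(z) = 2*z - 3 - I.
  Res(f, I) = P(I)/Q'(I) = (I*exp(-I))/(-3 + I) = (1/10 - 3*I/10)*exp(-I)

∮_C f(z) dz = 2πi · ((1/10 - 3*I/10)*exp(-I)) = pi*(3/5 + I/5)*exp(-I)

Final answer: pi*(3/5 + I/5)*exp(-I)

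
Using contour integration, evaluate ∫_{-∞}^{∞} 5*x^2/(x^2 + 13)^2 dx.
Let f(z) = 5*z^2/(z^2 + 13)^2. The denominator has no real zeros and deg Q - deg P = 2 ≥ 2, so the integral of f over the upper semicircle |z| = R tends to 0 as R → ∞. Closing the contour in the upper half-plane,
  ∫_{-∞}^{∞} f(x) dx = 2πi · Σ Res(f, z_k)  over the poles with Im z_k > 0.

Zeros of the denominator: z^2 + 13 = 0 gives z = ±sqrt(13)*I.
Upper half-plane: z = sqrt(13)*I (a pole of order 2).

Write f(z) = g(z)/(z - sqrt(13)*I)^2 with g(z) = 5*z^2/(z + sqrt(13)*I)^2. For a double pole, Res(f, z₀) = g'(z₀):
  g'(z) = 10*sqrt(13)*I*z/(z + sqrt(13)*I)^3
  Res(f, sqrt(13)*I) = g'(sqrt(13)*I) = -5*sqrt(13)*I/52

∫_{-∞}^{∞} f(x) dx = 2πi · (-5*sqrt(13)*I/52) = 5*sqrt(13)*pi/26

Final answer: 5*sqrt(13)*pi/26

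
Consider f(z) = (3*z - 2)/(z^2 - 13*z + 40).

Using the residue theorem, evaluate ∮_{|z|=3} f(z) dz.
By the residue theorem, ∮_C f(z) dz = 2πi · (sum of the residues of f at the poles inside |z| = 3).

The denominator factors as (z - 8)*(z - 5), so the singularities of f are simple poles at z = 8, z = 5.
  |8|² = 64 > 9 = 3², so this pole is outside the contour.
  |5|² = 25 > 9 = 3², so this pole is outside the contour.

No pole lies inside the contour, so f is analytic on and inside C and the integral is 0 (Cauchy's theorem).

Final answer: 0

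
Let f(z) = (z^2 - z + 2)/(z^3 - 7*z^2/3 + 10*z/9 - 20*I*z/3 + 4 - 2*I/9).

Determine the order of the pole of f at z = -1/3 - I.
Factor the denominator:
  z^3 - 7*z^2/3 + 10*z/9 - 20*I*z/3 + 4 - 2*I/9 = (z + 1/3 + I)^2*(z - 3 - 2*I)

The numerator P(z) = z^2 - z + 2 has P(-1/3 - I) = 13/9 + 5*I/3 ≠ 0, so no factor of (z + 1/3 + I) cancels.
Near z = -1/3 - I we can therefore write f(z) = g(z)/(z + 1/3 + I)^2 with g analytic at -1/3 - I and g(-1/3 - I) ≠ 0 (g is the numerator divided by the remaining denominator factors).

Hence z = -1/3 - I is a pole of order 2.

Final answer: 2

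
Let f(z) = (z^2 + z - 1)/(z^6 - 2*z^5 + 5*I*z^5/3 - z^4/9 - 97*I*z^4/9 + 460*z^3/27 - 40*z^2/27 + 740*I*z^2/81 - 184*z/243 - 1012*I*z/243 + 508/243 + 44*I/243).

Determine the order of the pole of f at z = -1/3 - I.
4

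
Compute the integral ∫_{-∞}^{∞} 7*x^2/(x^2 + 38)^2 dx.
Let f(z) = 7*z^2/(z^2 + 38)^2. The denominator has no real zeros and deg Q - deg P = 2 ≥ 2, so the integral of f over the upper semicircle |z| = R tends to 0 as R → ∞. Closing the contour in the upper half-plane,
  ∫_{-∞}^{∞} f(x) dx = 2πi · Σ Res(f, z_k)  over the poles with Im z_k > 0.

Zeros of the denominator: z^2 + 38 = 0 gives z = ±sqrt(38)*I.
Upper half-plane: z = sqrt(38)*I (a pole of order 2).

Write f(z) = g(z)/(z - sqrt(38)*I)^2 with g(z) = 7*z^2/(z + sqrt(38)*I)^2. For a double pole, Res(f, z₀) = g'(z₀):
  g'(z) = 14*sqrt(38)*I*z/(z + sqrt(38)*I)^3
  Res(f, sqrt(38)*I) = g'(sqrt(38)*I) = -7*sqrt(38)*I/152

∫_{-∞}^{∞} f(x) dx = 2πi · (-7*sqrt(38)*I/152) = 7*sqrt(38)*pi/76

Final answer: 7*sqrt(38)*pi/76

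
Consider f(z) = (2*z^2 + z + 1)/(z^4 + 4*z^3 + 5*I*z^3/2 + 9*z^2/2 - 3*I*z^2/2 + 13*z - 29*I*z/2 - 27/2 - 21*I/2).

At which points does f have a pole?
The singularities of f are the zeros of the denominator. Factoring,
  z^4 + 4*z^3 + 5*I*z^3/2 + 9*z^2/2 - 3*I*z^2/2 + 13*z - 29*I*z/2 - 27/2 - 21*I/2 = (z + 3 + 3*I/2)*(z - 1 - I)*(z - I)*(z + 2 + 3*I)
so the candidates are z = -3 - 3*I/2, z = 1 + I, z = I, z = -2 - 3*I.

Check the numerator P(z) = 2*z^2 + z + 1 at each one:
  P(-3 - 3*I/2) = 23/2 + 33*I/2 ≠ 0, so z = -3 - 3*I/2 is a (simple) pole.
  P(1 + I) = 2 + 5*I ≠ 0, so z = 1 + I is a (simple) pole.
  P(I) = -1 + I ≠ 0, so z = I is a (simple) pole.
  P(-2 - 3*I) = -11 + 21*I ≠ 0, so z = -2 - 3*I is a (simple) pole.

Poles of f: {-3 - 3*I/2, -2 - 3*I, I, 1 + I}

Final answer: {-3 - 3*I/2, -2 - 3*I, I, 1 + I}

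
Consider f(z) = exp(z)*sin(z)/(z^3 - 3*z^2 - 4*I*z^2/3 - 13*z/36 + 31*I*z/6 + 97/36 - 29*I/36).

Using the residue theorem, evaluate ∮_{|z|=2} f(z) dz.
By the residue theorem, ∮_C f(z) dz = 2πi · (sum of the residues of f at the poles inside |z| = 2).

The denominator factors as (z - 3 + I/3)*(z + 1/2 - I)*(z - 1/2 - 2*I/3), so the singularities of f are simple poles at z = 3 - I/3, z = -1/2 + I, z = 1/2 + 2*I/3.
  |3 - I/3|² = 82/9 > 4 = 2², so this pole is outside the contour.
  |-1/2 + I|² = 5/4 < 4 = 2², so this pole is inside the contour.
  |1/2 + 2*I/3|² = 25/36 < 4 = 2², so this pole is inside the contour.

With P(z) = exp(z)*sin(z) and Q(z) = z^3 - 3*z^2 - 4*I*z^2/3 - 13*z/36 + 31*I*z/6 + 97/36 - 29*I/36, each pole is simple, so Res(f, z₀) = P(z₀)/Q'(z₀) with Q'(z) = 3*z^2 - 6*z - 8*I*z/3 - 13/36 + 31*I/6.
  Res(f, -1/2 + I) = P(-1/2 + I)/Q'(-1/2 + I) = (-exp(-1/2 + I)*sin(1/2 - I))/(55/18 - 5*I/2) = (-99/505 - 81*I/505)*exp(-1/2 + I)*sin(1/2 - I)
  Res(f, 1/2 + 2*I/3) = P(1/2 + 2*I/3)/Q'(1/2 + 2*I/3) = (exp(1/2 + 2*I/3)*sin(1/2 + 2*I/3))/(-13/6 + 11*I/6) = (-39/145 - 33*I/145)*exp(1/2 + 2*I/3)*sin(1/2 + 2*I/3)

Sum of residues inside C: (-39/145 - 33*I/145)*exp(1/2 + 2*I/3)*sin(1/2 + 2*I/3) + (-99/505 - 81*I/505)*exp(-1/2 + I)*sin(1/2 - I)
∮_C f(z) dz = 2πi · ((-39/145 - 33*I/145)*exp(1/2 + 2*I/3)*sin(1/2 + 2*I/3) + (-99/505 - 81*I/505)*exp(-1/2 + I)*sin(1/2 - I)) = pi*(162/505 - 198*I/505)*exp(-1/2 + I)*sin(1/2 - I) + pi*(66/145 - 78*I/145)*exp(1/2 + 2*I/3)*sin(1/2 + 2*I/3)

Final answer: pi*(162/505 - 198*I/505)*exp(-1/2 + I)*sin(1/2 - I) + pi*(66/145 - 78*I/145)*exp(1/2 + 2*I/3)*sin(1/2 + 2*I/3)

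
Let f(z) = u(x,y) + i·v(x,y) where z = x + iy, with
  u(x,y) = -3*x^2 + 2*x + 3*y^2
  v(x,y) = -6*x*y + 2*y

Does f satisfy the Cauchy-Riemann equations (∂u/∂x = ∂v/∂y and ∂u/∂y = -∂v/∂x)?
∂u/∂x = 2 - 6*x
∂v/∂y = 2 - 6*x
∂u/∂y = 6*y
∂v/∂x = -6*y
∂u/∂x = ∂v/∂y and ∂u/∂y = -∂v/∂x hold identically; f is analytic.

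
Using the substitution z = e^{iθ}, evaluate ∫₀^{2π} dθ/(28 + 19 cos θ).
Let J = ∫₀^{2π} dθ/(28 + 19 cos θ).
Put z = e^{iθ}: then cos θ = (z + 1/z)/2, dθ = dz/(iz), and z runs once counterclockwise around |z| = 1:
  J = ∮_{|z|=1} 1/(28 + 19*(z + 1/z)/2) · dz/(iz) = (2/i) ∮_{|z|=1} dz/(19*z^2 + 56*z + 19).
The roots of 19*z^2 + 56*z + 19 are z = (-28 ± sqrt(28^2 - 19^2))/19, with sqrt(423) = 3*sqrt(47); their product is 1, so only z₊ = -28/19 + 3*sqrt(47)/19 lies inside the unit circle (z₋ = -28/19 - 3*sqrt(47)/19 lies outside).
z₊ is a simple zero of q(z) = 19*z^2 + 56*z + 19, so Res(1/q, z₊) = 1/q'(z₊) with q'(z) = 38*z + 56; and q'(z₊) = 19*(z₊ - z₋) = 6*sqrt(47).
Therefore J = (2/i) · 2πi · 1/(6*sqrt(47)) = 2*pi/(3*sqrt(47)) = 2*sqrt(47)*pi/141

Final answer: 2*sqrt(47)*pi/141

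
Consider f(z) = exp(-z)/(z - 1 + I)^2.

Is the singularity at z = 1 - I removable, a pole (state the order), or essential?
pole of order 2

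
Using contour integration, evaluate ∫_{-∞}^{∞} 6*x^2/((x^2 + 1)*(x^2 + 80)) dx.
Let f(z) = 6*z^2/((z^2 + 1)*(z^2 + 80)). The denominator has no real zeros and deg Q - deg P = 2 ≥ 2, so the integral of f over the upper semicircle |z| = R tends to 0 as R → ∞. Closing the contour in the upper half-plane,
  ∫_{-∞}^{∞} f(x) dx = 2πi · Σ Res(f, z_k)  over the poles with Im z_k > 0.

Zeros of the denominator: z^2 + 1 = 0 gives z = ±I; z^2 + 80 = 0 gives z = ±4*sqrt(5)*I.
Upper half-plane: z = I, z = 4*sqrt(5)*I (simple).

Each pole is a simple zero of Q(z) = z^4 + 81*z^2 + 80, so Res(f, z₀) = P(z₀)/Q'(z₀) with P(z) = 6*z^2, Q'(z) = 4*z^3 + 162*z:
  Res(f, I) = (-6)/(158*I) = 3*I/79
  Res(f, 4*sqrt(5)*I) = (-480)/(-632*sqrt(5)*I) = -12*sqrt(5)*I/79

Sum of residues: 3*I*(1 - 4*sqrt(5))/79
∫_{-∞}^{∞} f(x) dx = 2πi · (3*I*(1 - 4*sqrt(5))/79) = 6*pi*(-1 + 4*sqrt(5))/79

Final answer: 6*pi*(-1 + 4*sqrt(5))/79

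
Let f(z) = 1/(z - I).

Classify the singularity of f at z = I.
Write f(z) = g(z)/(z - I) with g(z) = 1.
g is entire and g(I) = 1 ≠ 0, so no factor of (z - I) cancels: the Laurent expansion of f about z = I starts at the power -1, i.e. lim_{z→z₀} (z - z₀) f(z) = 1 is finite and nonzero.
So z = I is a pole of order 1.

Final answer: pole of order 1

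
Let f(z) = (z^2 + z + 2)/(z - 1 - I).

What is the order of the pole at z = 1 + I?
1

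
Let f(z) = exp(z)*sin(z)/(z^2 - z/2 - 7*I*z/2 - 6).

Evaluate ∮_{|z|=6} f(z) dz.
pi*(2/25 + 14*I/25)*exp(-3/2 + 3*I/2)*sin(3/2 - 3*I/2) + pi*(2/25 + 14*I/25)*exp(2 + 2*I)*sin(2 + 2*I)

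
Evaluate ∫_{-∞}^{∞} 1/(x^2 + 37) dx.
Let f(z) = 1/(z^2 + 37). The denominator has no real zeros and deg Q - deg P = 2 ≥ 2, so the integral of f over the upper semicircle |z| = R tends to 0 as R → ∞. Closing the contour in the upper half-plane,
  ∫_{-∞}^{∞} f(x) dx = 2πi · Σ Res(f, z_k)  over the poles with Im z_k > 0.

Zeros of the denominator: z^2 + 37 = 0 gives z = ±sqrt(37)*I.
Upper half-plane: z = sqrt(37)*I (simple).

Each pole is a simple zero of Q(z) = z^2 + 37, so Res(f, z₀) = P(z₀)/Q'(z₀) with P(z) = 1, Q'(z) = 2*z:
  Res(f, sqrt(37)*I) = (1)/(2*sqrt(37)*I) = -sqrt(37)*I/74

∫_{-∞}^{∞} f(x) dx = 2πi · (-sqrt(37)*I/74) = sqrt(37)*pi/37

Final answer: sqrt(37)*pi/37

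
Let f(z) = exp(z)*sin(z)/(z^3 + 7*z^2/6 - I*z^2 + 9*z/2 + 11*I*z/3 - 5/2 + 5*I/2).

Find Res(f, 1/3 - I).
Write f(z) = P(z)/Q(z) with P(z) = exp(z)*sin(z) and Q(z) = z^3 + 7*z^2/6 - I*z^2 + 9*z/2 + 11*I*z/3 - 5/2 + 5*I/2.
The denominator factors as Q(z) = (z + 3/2 - 3*I)*(z + I)*(z - 1/3 + I), so z = 1/3 - I is a simple zero of Q and P is analytic there; z = 1/3 - I is therefore a simple pole and
  Res(f, z₀) = P(z₀)/Q'(z₀).

Q'(z) = 3*z^2 + 7*z/3 - 2*I*z + 9/2 + 11*I/3, so Q'(1/3 - I) = 11/18 - 4*I/3.
P(1/3 - I) = exp(1/3 - I)*sin(1/3 - I).

Res(f, 1/3 - I) = (exp(1/3 - I)*sin(1/3 - I))/(11/18 - 4*I/3) = (198/697 + 432*I/697)*exp(1/3 - I)*sin(1/3 - I)

Final answer: (198/697 + 432*I/697)*exp(1/3 - I)*sin(1/3 - I)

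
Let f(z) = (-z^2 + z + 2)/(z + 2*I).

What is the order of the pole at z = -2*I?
Factor the denominator:
  z + 2*I = (z + 2*I)

The numerator P(z) = -z^2 + z + 2 has P(-2*I) = 6 - 2*I ≠ 0, so no factor of (z + 2*I) cancels.
Near z = -2*I we can therefore write f(z) = g(z)/(z + 2*I) with g analytic at -2*I and g(-2*I) ≠ 0 (g is just the numerator).

Hence z = -2*I is a pole of order 1.

Final answer: 1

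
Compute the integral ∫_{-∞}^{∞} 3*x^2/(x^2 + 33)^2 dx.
sqrt(33)*pi/22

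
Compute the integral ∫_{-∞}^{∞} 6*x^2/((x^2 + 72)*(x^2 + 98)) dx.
3*sqrt(2)*pi/13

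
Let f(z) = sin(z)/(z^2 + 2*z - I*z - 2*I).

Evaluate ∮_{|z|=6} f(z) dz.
By the residue theorem, ∮_C f(z) dz = 2πi · (sum of the residues of f at the poles inside |z| = 6).

The denominator factors as (z - I)*(z + 2), so the singularities of f are simple poles at z = I, z = -2.
  |I|² = 1 < 36 = 6², so this pole is inside the contour.
  |-2|² = 4 < 36 = 6², so this pole is inside the contour.

With P(z) = sin(z) and Q(z) = z^2 + 2*z - I*z - 2*I, each pole is simple, so Res(f, z₀) = P(z₀)/Q'(z₀) with Q'(z) = 2*z + 2 - I.
  Res(f, I) = P(I)/Q'(I) = (I*sinh(1))/(2 + I) = (1/5 + 2*I/5)*sinh(1)
  Res(f, -2) = P(-2)/Q'(-2) = (-sin(2))/(-2 - I) = (2/5 - I/5)*sin(2)

Sum of residues inside C: (2/5 - I/5)*sin(2) + (1/5 + 2*I/5)*sinh(1)
∮_C f(z) dz = 2πi · ((2/5 - I/5)*sin(2) + (1/5 + 2*I/5)*sinh(1)) = pi*(-4/5 + 2*I/5)*sinh(1) + pi*(2/5 + 4*I/5)*sin(2)

Final answer: pi*(-4/5 + 2*I/5)*sinh(1) + pi*(2/5 + 4*I/5)*sin(2)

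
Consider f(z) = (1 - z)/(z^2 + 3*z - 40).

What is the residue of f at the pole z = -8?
Write f(z) = P(z)/Q(z) with P(z) = 1 - z and Q(z) = z^2 + 3*z - 40.
The denominator factors as Q(z) = (z + 8)*(z - 5), so z = -8 is a simple zero of Q and P is analytic there; z = -8 is therefore a simple pole and
  Res(f, z₀) = P(z₀)/Q'(z₀).

Q'(z) = 2*z + 3, so Q'(-8) = -13.
P(-8) = 9.

Res(f, -8) = (9)/(-13) = -9/13

Final answer: -9/13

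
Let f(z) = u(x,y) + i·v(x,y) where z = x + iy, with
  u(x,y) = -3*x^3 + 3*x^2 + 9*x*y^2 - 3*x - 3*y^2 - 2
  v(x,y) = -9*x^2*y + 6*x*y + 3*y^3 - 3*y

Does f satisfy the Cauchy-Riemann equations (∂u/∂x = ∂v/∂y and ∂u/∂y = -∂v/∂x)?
∂u/∂x = -9*x^2 + 6*x + 9*y^2 - 3
∂v/∂y = -9*x^2 + 6*x + 9*y^2 - 3
∂u/∂y = 18*x*y - 6*y
∂v/∂x = -18*x*y + 6*y
∂u/∂x = ∂v/∂y and ∂u/∂y = -∂v/∂x hold identically; f is analytic.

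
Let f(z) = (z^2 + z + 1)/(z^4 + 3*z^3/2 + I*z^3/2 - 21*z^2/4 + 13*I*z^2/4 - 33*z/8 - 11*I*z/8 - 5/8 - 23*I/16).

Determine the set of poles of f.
The singularities of f are the zeros of the denominator. Factoring,
  z^4 + 3*z^3/2 + I*z^3/2 - 21*z^2/4 + 13*I*z^2/4 - 33*z/8 - 11*I*z/8 - 5/8 - 23*I/16 = (z + I/2)*(z - 2 + I/2)*(z + 1/2)*(z + 3 - I/2)
so the candidates are z = -I/2, z = 2 - I/2, z = -1/2, z = -3 + I/2.

Check the numerator P(z) = z^2 + z + 1 at each one:
  P(-I/2) = 3/4 - I/2 ≠ 0, so z = -I/2 is a (simple) pole.
  P(2 - I/2) = 27/4 - 5*I/2 ≠ 0, so z = 2 - I/2 is a (simple) pole.
  P(-1/2) = 3/4 ≠ 0, so z = -1/2 is a (simple) pole.
  P(-3 + I/2) = 27/4 - 5*I/2 ≠ 0, so z = -3 + I/2 is a (simple) pole.

Poles of f: {-3 + I/2, -1/2, -I/2, 2 - I/2}

Final answer: {-3 + I/2, -1/2, -I/2, 2 - I/2}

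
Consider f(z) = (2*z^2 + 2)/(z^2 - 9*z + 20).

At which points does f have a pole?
The singularities of f are the zeros of the denominator. Factoring,
  z^2 - 9*z + 20 = (z - 5)*(z - 4)
so the candidates are z = 5, z = 4.

Check the numerator P(z) = 2*z^2 + 2 at each one:
  P(5) = 52 ≠ 0, so z = 5 is a (simple) pole.
  P(4) = 34 ≠ 0, so z = 4 is a (simple) pole.

Poles of f: {4, 5}

Final answer: {4, 5}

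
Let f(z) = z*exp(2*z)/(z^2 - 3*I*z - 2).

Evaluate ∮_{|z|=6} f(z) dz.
By the residue theorem, ∮_C f(z) dz = 2πi · (sum of the residues of f at the poles inside |z| = 6).

The denominator factors as (z - I)*(z - 2*I), so the singularities of f are simple poles at z = I, z = 2*I.
  |I|² = 1 < 36 = 6², so this pole is inside the contour.
  |2*I|² = 4 < 36 = 6², so this pole is inside the contour.

With P(z) = z*exp(2*z) and Q(z) = z^2 - 3*I*z - 2, each pole is simple, so Res(f, z₀) = P(z₀)/Q'(z₀) with Q'(z) = 2*z - 3*I.
  Res(f, I) = P(I)/Q'(I) = (I*exp(2*I))/(-I) = -exp(2*I)
  Res(f, 2*I) = P(2*I)/Q'(2*I) = (2*I*exp(4*I))/(I) = 2*exp(4*I)

Sum of residues inside C: 2*exp(4*I) - exp(2*I)
∮_C f(z) dz = 2πi · (2*exp(4*I) - exp(2*I)) = 4*I*pi*exp(4*I) - 2*I*pi*exp(2*I)

Final answer: 4*I*pi*exp(4*I) - 2*I*pi*exp(2*I)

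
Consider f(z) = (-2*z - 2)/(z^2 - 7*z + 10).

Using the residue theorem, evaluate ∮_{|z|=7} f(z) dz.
By the residue theorem, ∮_C f(z) dz = 2πi · (sum of the residues of f at the poles inside |z| = 7).

The denominator factors as (z - 5)*(z - 2), so the singularities of f are simple poles at z = 5, z = 2.
  |5|² = 25 < 49 = 7², so this pole is inside the contour.
  |2|² = 4 < 49 = 7², so this pole is inside the contour.

With P(z) = -2*z - 2 and Q(z) = z^2 - 7*z + 10, each pole is simple, so Res(f, z₀) = P(z₀)/Q'(z₀) with Q'(z) = 2*z - 7.
  Res(f, 5) = P(5)/Q'(5) = (-12)/(3) = -4
  Res(f, 2) = P(2)/Q'(2) = (-6)/(-3) = 2

Sum of residues inside C: -2
∮_C f(z) dz = 2πi · (-2) = -4*I*pi

Final answer: -4*I*pi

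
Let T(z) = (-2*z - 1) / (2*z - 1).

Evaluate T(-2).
Substitute z = -2:
  numerator:   -2*(-2) - 1 = 3
  denominator: 2*(-2) - 1 = -5
T(-2) = (3)/(-5) = -3/5

Final answer: -3/5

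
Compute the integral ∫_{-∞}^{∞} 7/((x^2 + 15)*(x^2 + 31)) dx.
Let f(z) = 7/((z^2 + 15)*(z^2 + 31)). The denominator has no real zeros and deg Q - deg P = 4 ≥ 2, so the integral of f over the upper semicircle |z| = R tends to 0 as R → ∞. Closing the contour in the upper half-plane,
  ∫_{-∞}^{∞} f(x) dx = 2πi · Σ Res(f, z_k)  over the poles with Im z_k > 0.

Zeros of the denominator: z^2 + 31 = 0 gives z = ±sqrt(31)*I; z^2 + 15 = 0 gives z = ±sqrt(15)*I.
Upper half-plane: z = sqrt(15)*I, z = sqrt(31)*I (simple).

Each pole is a simple zero of Q(z) = z^4 + 46*z^2 + 465, so Res(f, z₀) = P(z₀)/Q'(z₀) with P(z) = 7, Q'(z) = 4*z^3 + 92*z:
  Res(f, sqrt(15)*I) = (7)/(32*sqrt(15)*I) = -7*sqrt(15)*I/480
  Res(f, sqrt(31)*I) = (7)/(-32*sqrt(31)*I) = 7*sqrt(31)*I/992

Sum of residues: 7*I*(-31*sqrt(15) + 15*sqrt(31))/14880
∫_{-∞}^{∞} f(x) dx = 2πi · (7*I*(-31*sqrt(15) + 15*sqrt(31))/14880) = 7*pi*(-15*sqrt(31) + 31*sqrt(15))/7440

Final answer: 7*pi*(-15*sqrt(31) + 31*sqrt(15))/7440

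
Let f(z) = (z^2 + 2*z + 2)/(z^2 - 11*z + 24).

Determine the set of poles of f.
The singularities of f are the zeros of the denominator. Factoring,
  z^2 - 11*z + 24 = (z - 3)*(z - 8)
so the candidates are z = 3, z = 8.

Check the numerator P(z) = z^2 + 2*z + 2 at each one:
  P(3) = 17 ≠ 0, so z = 3 is a (simple) pole.
  P(8) = 82 ≠ 0, so z = 8 is a (simple) pole.

Poles of f: {3, 8}

Final answer: {3, 8}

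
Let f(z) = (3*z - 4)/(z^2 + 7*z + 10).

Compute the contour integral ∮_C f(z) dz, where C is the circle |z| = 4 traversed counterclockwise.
-20*I*pi/3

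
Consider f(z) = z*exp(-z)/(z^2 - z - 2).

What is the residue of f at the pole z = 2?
Write f(z) = P(z)/Q(z) with P(z) = z*exp(-z) and Q(z) = z^2 - z - 2.
The denominator factors as Q(z) = (z - 2)*(z + 1), so z = 2 is a simple zero of Q and P is analytic there; z = 2 is therefore a simple pole and
  Res(f, z₀) = P(z₀)/Q'(z₀).

Q'(z) = 2*z - 1, so Q'(2) = 3.
P(2) = 2*exp(-2).

Res(f, 2) = (2*exp(-2))/(3) = 2*exp(-2)/3

Final answer: 2*exp(-2)/3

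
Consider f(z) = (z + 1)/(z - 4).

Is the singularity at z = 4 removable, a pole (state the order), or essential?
Write f(z) = g(z)/(z - 4) with g(z) = z + 1.
g is entire and g(4) = 5 ≠ 0, so no factor of (z - 4) cancels: the Laurent expansion of f about z = 4 starts at the power -1, i.e. lim_{z→z₀} (z - z₀) f(z) = 5 is finite and nonzero.
So z = 4 is a pole of order 1.

Final answer: pole of order 1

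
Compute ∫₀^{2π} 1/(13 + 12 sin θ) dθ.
Call the integral J. The integrand is 2π-periodic and we integrate over a full period, so shifting θ does not change the value (θ → θ + π/2 turns sin θ into cos θ). Hence
  J = ∫₀^{2π} dθ/(13 + 12 cos θ).
Put z = e^{iθ}: then cos θ = (z + 1/z)/2, dθ = dz/(iz), and z runs once counterclockwise around |z| = 1:
  J = ∮_{|z|=1} 1/(13 + 12*(z + 1/z)/2) · dz/(iz) = (2/i) ∮_{|z|=1} dz/(12*z^2 + 26*z + 12).
The roots of 12*z^2 + 26*z + 12 are z = (-13 ± sqrt(13^2 - 12^2))/12, with sqrt(25) = 5; their product is 1, so only z₊ = -2/3 lies inside the unit circle (z₋ = -3/2 lies outside).
z₊ is a simple zero of q(z) = 12*z^2 + 26*z + 12, so Res(1/q, z₊) = 1/q'(z₊) with q'(z) = 24*z + 26; and q'(z₊) = 12*(z₊ - z₋) = 10.
Therefore J = (2/i) · 2πi · 1/(10) = 2*pi/(5) = 2*pi/5

Final answer: 2*pi/5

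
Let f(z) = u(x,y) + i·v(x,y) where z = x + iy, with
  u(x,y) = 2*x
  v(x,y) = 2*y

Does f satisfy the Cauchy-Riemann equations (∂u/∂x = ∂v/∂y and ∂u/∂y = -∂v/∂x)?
∂u/∂x = 2
∂v/∂y = 2
∂u/∂y = 0
∂v/∂x = 0
∂u/∂x = ∂v/∂y and ∂u/∂y = -∂v/∂x hold identically; f is analytic.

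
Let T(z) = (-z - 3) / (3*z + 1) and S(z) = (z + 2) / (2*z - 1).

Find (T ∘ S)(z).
(T ∘ S)(z) = T(S(z)) = ((-1)*S(z) + (-3))/((3)*S(z) + (1)). Multiply numerator and denominator by 2*z - 1:
  numerator:   (-1)*(z + 2) + (-3)*(2*z - 1) = -7*z + 1
  denominator: (3)*(z + 2) + (1)*(2*z - 1) = 5*z + 5
(T ∘ S)(z) = (-7*z + 1)/(5*z + 5)

Final answer: (-7*z + 1)/(5*z + 5)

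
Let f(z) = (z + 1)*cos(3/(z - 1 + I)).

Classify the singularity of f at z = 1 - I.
Let u = z - 1 + I. Then
  cos(3/u) = Σ_{k≥0} (-1)^k (3)^(2k)/((2k)!·u^(2k)) = 1 - 9/(2*u^2) + 27/(8*u^4) + ...
which has infinitely many negative powers of u, so cos(3/(z - 1 + I)) has an essential singularity at z = 1 - I.
The extra factor z + 1 is a nonzero polynomial; if the product had at most a pole at z = 1 - I, dividing by that polynomial would leave cos(3/(z - 1 + I)) with at most a pole too — contradiction. (Equivalently, the product's Laurent series still has infinitely many negative powers.)
So the singularity is essential.

Final answer: essential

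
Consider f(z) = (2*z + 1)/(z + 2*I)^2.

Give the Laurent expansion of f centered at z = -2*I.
Put w = z - (-2*I), i.e. z = w - 2*I. The denominator is w^2, so it suffices to rewrite the numerator in powers of w.

P(z) = 2*z + 1
P(w - 2*I) = 1 - 4*I + 2*w

Dividing each term by w^2:
  f = (1 - 4*I)/w^2 + 2/w

Substituting back w = z + 2*I:
  f(z) = (1 - 4*I)/(z + 2*I)^2 + 2/(z + 2*I)

The series is finite because the numerator is a polynomial; the negative powers form the principal part, and the coefficient of 1/(z + 2*I) gives Res(f, -2*I) = 2.

Final answer: (1 - 4*I)/(z + 2*I)^2 + 2/(z + 2*I)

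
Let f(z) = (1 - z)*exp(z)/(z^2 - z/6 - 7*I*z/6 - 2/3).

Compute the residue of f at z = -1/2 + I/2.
Write f(z) = P(z)/Q(z) with P(z) = (1 - z)*exp(z) and Q(z) = z^2 - z/6 - 7*I*z/6 - 2/3.
The denominator factors as Q(z) = (z - 2/3 - 2*I/3)*(z + 1/2 - I/2), so z = -1/2 + I/2 is a simple zero of Q and P is analytic there; z = -1/2 + I/2 is therefore a simple pole and
  Res(f, z₀) = P(z₀)/Q'(z₀).

Q'(z) = 2*z - 1/6 - 7*I/6, so Q'(-1/2 + I/2) = -7/6 - I/6.
P(-1/2 + I/2) = (3/2 - I/2)*exp(-1/2 + I/2).

Res(f, -1/2 + I/2) = ((3/2 - I/2)*exp(-1/2 + I/2))/(-7/6 - I/6) = (-6/5 + 3*I/5)*exp(-1/2 + I/2)

Final answer: (-6/5 + 3*I/5)*exp(-1/2 + I/2)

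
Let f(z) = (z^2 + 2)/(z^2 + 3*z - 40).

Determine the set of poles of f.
{-8, 5}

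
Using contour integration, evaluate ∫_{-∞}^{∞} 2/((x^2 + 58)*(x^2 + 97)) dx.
pi*(-58*sqrt(97) + 97*sqrt(58))/109707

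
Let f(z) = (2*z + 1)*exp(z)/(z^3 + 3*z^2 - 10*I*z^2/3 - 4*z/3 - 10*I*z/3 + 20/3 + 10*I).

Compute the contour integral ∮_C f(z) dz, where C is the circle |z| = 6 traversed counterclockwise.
By the residue theorem, ∮_C f(z) dz = 2πi · (sum of the residues of f at the poles inside |z| = 6).

The denominator factors as (z + 1 - 3*I)*(z + 3 - I)*(z - 1 + 2*I/3), so the singularities of f are simple poles at z = -1 + 3*I, z = -3 + I, z = 1 - 2*I/3.
  |-1 + 3*I|² = 10 < 36 = 6², so this pole is inside the contour.
  |-3 + I|² = 10 < 36 = 6², so this pole is inside the contour.
  |1 - 2*I/3|² = 13/9 < 36 = 6², so this pole is inside the contour.

With P(z) = (2*z + 1)*exp(z) and Q(z) = z^3 + 3*z^2 - 10*I*z^2/3 - 4*z/3 - 10*I*z/3 + 20/3 + 10*I, each pole is simple, so Res(f, z₀) = P(z₀)/Q'(z₀) with Q'(z) = 3*z^2 + 6*z - 20*I*z/3 - 4/3 - 10*I/3.
  Res(f, -1 + 3*I) = P(-1 + 3*I)/Q'(-1 + 3*I) = ((-1 + 6*I)*exp(-1 + 3*I))/(-34/3 + 10*I/3) = (141/628 - 291*I/628)*exp(-1 + 3*I)
  Res(f, -3 + I) = P(-3 + I)/Q'(-3 + I) = ((-5 + 2*I)*exp(-3 + I))/(34/3 + 14*I/3) = (-213/676 + 207*I/676)*exp(-3 + I)
  Res(f, 1 - 2*I/3) = P(1 - 2*I/3)/Q'(1 - 2*I/3) = ((3 - 4*I/3)*exp(1 - 2*I/3))/(17/9 - 18*I) = (2403/26533 + 4170*I/26533)*exp(1 - 2*I/3)

Sum of residues inside C: (-213/676 + 207*I/676)*exp(-3 + I) + (141/628 - 291*I/628)*exp(-1 + 3*I) + (2403/26533 + 4170*I/26533)*exp(1 - 2*I/3)
∮_C f(z) dz = 2πi · ((-213/676 + 207*I/676)*exp(-3 + I) + (141/628 - 291*I/628)*exp(-1 + 3*I) + (2403/26533 + 4170*I/26533)*exp(1 - 2*I/3)) = pi*(291/314 + 141*I/314)*exp(-1 + 3*I) + pi*(-207/338 - 213*I/338)*exp(-3 + I) + pi*(-8340/26533 + 4806*I/26533)*exp(1 - 2*I/3)

Final answer: pi*(291/314 + 141*I/314)*exp(-1 + 3*I) + pi*(-207/338 - 213*I/338)*exp(-3 + I) + pi*(-8340/26533 + 4806*I/26533)*exp(1 - 2*I/3)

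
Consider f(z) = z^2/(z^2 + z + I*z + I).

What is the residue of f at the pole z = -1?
-1/2 - I/2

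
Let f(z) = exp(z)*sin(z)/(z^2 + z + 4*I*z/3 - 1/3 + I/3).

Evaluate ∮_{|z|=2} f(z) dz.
pi*(18/13 - 12*I/13)*exp(-I/3)*sinh(1/3) + pi*(12/13 + 18*I/13)*exp(-1 - I)*sin(1 + I)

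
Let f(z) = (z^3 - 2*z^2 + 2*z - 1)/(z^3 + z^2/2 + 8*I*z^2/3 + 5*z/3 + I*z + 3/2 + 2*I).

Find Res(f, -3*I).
Write f(z) = P(z)/Q(z) with P(z) = z^3 - 2*z^2 + 2*z - 1 and Q(z) = z^3 + z^2/2 + 8*I*z^2/3 + 5*z/3 + I*z + 3/2 + 2*I.
The denominator factors as Q(z) = (z + 3*I)*(z + 1/2 + 2*I/3)*(z - I), so z = -3*I is a simple zero of Q and P is analytic there; z = -3*I is therefore a simple pole and
  Res(f, z₀) = P(z₀)/Q'(z₀).

Q'(z) = 3*z^2 + z + 16*I*z/3 + 5/3 + I, so Q'(-3*I) = -28/3 - 2*I.
P(-3*I) = 17 + 21*I.

Res(f, -3*I) = (17 + 21*I)/(-28/3 - 2*I) = -903/410 - 729*I/410

Final answer: -903/410 - 729*I/410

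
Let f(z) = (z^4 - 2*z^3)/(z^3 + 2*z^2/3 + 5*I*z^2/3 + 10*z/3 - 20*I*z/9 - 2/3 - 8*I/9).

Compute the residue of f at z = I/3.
Write f(z) = P(z)/Q(z) with P(z) = z^4 - 2*z^3 and Q(z) = z^3 + 2*z^2/3 + 5*I*z^2/3 + 10*z/3 - 20*I*z/9 - 2/3 - 8*I/9.
The denominator factors as Q(z) = (z - 1/3 - I)*(z - I/3)*(z + 1 + 3*I), so z = I/3 is a simple zero of Q and P is analytic there; z = I/3 is therefore a simple pole and
  Res(f, z₀) = P(z₀)/Q'(z₀).

Q'(z) = 3*z^2 + 4*z/3 + 10*I*z/3 + 10/3 - 20*I/9, so Q'(I/3) = 17/9 - 16*I/9.
P(I/3) = 1/81 + 2*I/27.

Res(f, I/3) = (1/81 + 2*I/27)/(17/9 - 16*I/9) = -79/4905 + 118*I/4905

Final answer: -79/4905 + 118*I/4905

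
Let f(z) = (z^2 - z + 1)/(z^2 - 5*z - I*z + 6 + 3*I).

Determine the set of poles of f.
The singularities of f are the zeros of the denominator. Factoring,
  z^2 - 5*z - I*z + 6 + 3*I = (z - 2 - I)*(z - 3)
so the candidates are z = 2 + I, z = 3.

Check the numerator P(z) = z^2 - z + 1 at each one:
  P(2 + I) = 2 + 3*I ≠ 0, so z = 2 + I is a (simple) pole.
  P(3) = 7 ≠ 0, so z = 3 is a (simple) pole.

Poles of f: {2 + I, 3}

Final answer: {2 + I, 3}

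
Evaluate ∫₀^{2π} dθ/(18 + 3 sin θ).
Call the integral J. The integrand is 2π-periodic and we integrate over a full period, so shifting θ does not change the value (θ → θ + π/2 turns sin θ into cos θ). Hence
  J = ∫₀^{2π} dθ/(18 + 3 cos θ).
Put z = e^{iθ}: then cos θ = (z + 1/z)/2, dθ = dz/(iz), and z runs once counterclockwise around |z| = 1:
  J = ∮_{|z|=1} 1/(18 + 3*(z + 1/z)/2) · dz/(iz) = (2/i) ∮_{|z|=1} dz/(3*z^2 + 36*z + 3).
The roots of 3*z^2 + 36*z + 3 are z = (-18 ± sqrt(18^2 - 3^2))/3, with sqrt(315) = 3*sqrt(35); their product is 1, so only z₊ = -6 + sqrt(35) lies inside the unit circle (z₋ = -6 - sqrt(35) lies outside).
z₊ is a simple zero of q(z) = 3*z^2 + 36*z + 3, so Res(1/q, z₊) = 1/q'(z₊) with q'(z) = 6*z + 36; and q'(z₊) = 3*(z₊ - z₋) = 6*sqrt(35).
Therefore J = (2/i) · 2πi · 1/(6*sqrt(35)) = 2*pi/(3*sqrt(35)) = 2*sqrt(35)*pi/105

Final answer: 2*sqrt(35)*pi/105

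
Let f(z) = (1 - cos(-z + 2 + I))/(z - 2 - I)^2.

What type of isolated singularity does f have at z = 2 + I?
Let u = z - 2 - I. The argument of cos is -z + 2 + I = -u, so
  f = (1 - cos(-u))/u^2 = ((-u)^2/2 - (-u)^4/24 + ...)/u^2 = 1/2 - (1/24)*u^2 + ...
The Laurent expansion about u = 0 has no negative powers; equivalently lim_{z→2 + I} f(z) = 1/2 exists and is finite.
So the singularity is removable.

Final answer: removable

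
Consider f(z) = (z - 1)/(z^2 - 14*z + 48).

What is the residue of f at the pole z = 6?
-5/2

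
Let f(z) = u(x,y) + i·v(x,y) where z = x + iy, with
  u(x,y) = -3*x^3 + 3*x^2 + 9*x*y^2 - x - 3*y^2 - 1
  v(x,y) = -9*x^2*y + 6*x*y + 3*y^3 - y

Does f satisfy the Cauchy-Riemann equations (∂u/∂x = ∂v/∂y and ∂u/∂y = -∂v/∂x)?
∂u/∂x = -9*x^2 + 6*x + 9*y^2 - 1
∂v/∂y = -9*x^2 + 6*x + 9*y^2 - 1
∂u/∂y = 18*x*y - 6*y
∂v/∂x = -18*x*y + 6*y
∂u/∂x = ∂v/∂y and ∂u/∂y = -∂v/∂x hold identically; f is analytic.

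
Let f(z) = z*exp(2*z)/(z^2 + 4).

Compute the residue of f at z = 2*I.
Write f(z) = P(z)/Q(z) with P(z) = z*exp(2*z) and Q(z) = z^2 + 4.
The denominator factors as Q(z) = (z + 2*I)*(z - 2*I), so z = 2*I is a simple zero of Q and P is analytic there; z = 2*I is therefore a simple pole and
  Res(f, z₀) = P(z₀)/Q'(z₀).

Q'(z) = 2*z, so Q'(2*I) = 4*I.
P(2*I) = 2*I*exp(4*I).

Res(f, 2*I) = (2*I*exp(4*I))/(4*I) = exp(4*I)/2

Final answer: exp(4*I)/2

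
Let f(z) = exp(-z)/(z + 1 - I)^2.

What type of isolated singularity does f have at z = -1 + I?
pole of order 2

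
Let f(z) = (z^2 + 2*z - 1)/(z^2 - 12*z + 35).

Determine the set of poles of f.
{5, 7}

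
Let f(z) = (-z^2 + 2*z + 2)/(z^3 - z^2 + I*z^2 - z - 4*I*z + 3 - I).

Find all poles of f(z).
The singularities of f are the zeros of the denominator. Factoring,
  z^3 - z^2 + I*z^2 - z - 4*I*z + 3 - I = (z + 1 + I)*(z - 2 - I)*(z + I)
so the candidates are z = -1 - I, z = 2 + I, z = -I.

Check the numerator P(z) = -z^2 + 2*z + 2 at each one:
  P(-1 - I) = -4*I ≠ 0, so z = -1 - I is a (simple) pole.
  P(2 + I) = 3 - 2*I ≠ 0, so z = 2 + I is a (simple) pole.
  P(-I) = 3 - 2*I ≠ 0, so z = -I is a (simple) pole.

Poles of f: {-1 - I, -I, 2 + I}

Final answer: {-1 - I, -I, 2 + I}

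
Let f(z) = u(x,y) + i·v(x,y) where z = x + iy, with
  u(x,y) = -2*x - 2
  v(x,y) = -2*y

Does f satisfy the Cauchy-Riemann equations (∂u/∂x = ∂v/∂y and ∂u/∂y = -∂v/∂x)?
∂u/∂x = -2
∂v/∂y = -2
∂u/∂y = 0
∂v/∂x = 0
∂u/∂x = ∂v/∂y and ∂u/∂y = -∂v/∂x hold identically; f is analytic.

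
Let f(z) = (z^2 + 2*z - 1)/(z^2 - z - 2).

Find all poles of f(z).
The singularities of f are the zeros of the denominator. Factoring,
  z^2 - z - 2 = (z + 1)*(z - 2)
so the candidates are z = -1, z = 2.

Check the numerator P(z) = z^2 + 2*z - 1 at each one:
  P(-1) = -2 ≠ 0, so z = -1 is a (simple) pole.
  P(2) = 7 ≠ 0, so z = 2 is a (simple) pole.

Poles of f: {-1, 2}

Final answer: {-1, 2}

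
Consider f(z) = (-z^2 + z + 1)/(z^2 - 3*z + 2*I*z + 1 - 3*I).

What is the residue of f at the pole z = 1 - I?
-2 - I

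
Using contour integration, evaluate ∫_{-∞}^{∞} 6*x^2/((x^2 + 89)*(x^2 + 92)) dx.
2*pi*(-sqrt(89) + 2*sqrt(23))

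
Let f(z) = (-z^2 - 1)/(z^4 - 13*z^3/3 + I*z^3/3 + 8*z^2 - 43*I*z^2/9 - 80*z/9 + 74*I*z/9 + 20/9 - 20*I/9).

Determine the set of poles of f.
The singularities of f are the zeros of the denominator. Factoring,
  z^4 - 13*z^3/3 + I*z^3/3 + 8*z^2 - 43*I*z^2/9 - 80*z/9 + 74*I*z/9 + 20/9 - 20*I/9 = (z - 1/3)*(z - 2 - 2*I/3)*(z + 2*I)*(z - 2 - I)
so the candidates are z = 1/3, z = 2 + 2*I/3, z = -2*I, z = 2 + I.

Check the numerator P(z) = -z^2 - 1 at each one:
  P(1/3) = -10/9 ≠ 0, so z = 1/3 is a (simple) pole.
  P(2 + 2*I/3) = -41/9 - 8*I/3 ≠ 0, so z = 2 + 2*I/3 is a (simple) pole.
  P(-2*I) = 3 ≠ 0, so z = -2*I is a (simple) pole.
  P(2 + I) = -4 - 4*I ≠ 0, so z = 2 + I is a (simple) pole.

Poles of f: {-2*I, 1/3, 2 + 2*I/3, 2 + I}

Final answer: {-2*I, 1/3, 2 + 2*I/3, 2 + I}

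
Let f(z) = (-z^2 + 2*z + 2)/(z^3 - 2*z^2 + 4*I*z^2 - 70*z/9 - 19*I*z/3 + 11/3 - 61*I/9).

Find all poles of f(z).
The singularities of f are the zeros of the denominator. Factoring,
  z^3 - 2*z^2 + 4*I*z^2 - 70*z/9 - 19*I*z/3 + 11/3 - 61*I/9 = (z - 3 + I)*(z + 2/3 + I)*(z + 1/3 + 2*I)
so the candidates are z = 3 - I, z = -2/3 - I, z = -1/3 - 2*I.

Check the numerator P(z) = -z^2 + 2*z + 2 at each one:
  P(3 - I) = 4*I ≠ 0, so z = 3 - I is a (simple) pole.
  P(-2/3 - I) = 11/9 - 10*I/3 ≠ 0, so z = -2/3 - I is a (simple) pole.
  P(-1/3 - 2*I) = 47/9 - 16*I/3 ≠ 0, so z = -1/3 - 2*I is a (simple) pole.

Poles of f: {-2/3 - I, -1/3 - 2*I, 3 - I}

Final answer: {-2/3 - I, -1/3 - 2*I, 3 - I}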